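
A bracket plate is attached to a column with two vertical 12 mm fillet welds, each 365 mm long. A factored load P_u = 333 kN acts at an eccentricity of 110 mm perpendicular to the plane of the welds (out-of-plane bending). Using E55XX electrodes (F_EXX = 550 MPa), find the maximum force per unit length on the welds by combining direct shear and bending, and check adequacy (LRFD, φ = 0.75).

f_max ≈ 943 N/mm; adequate

L_w = 2 × 365 = 730 mm; section modulus (unit throat) S = 2 × L²/6 = 44410 mm².
Direct shear f_v = P/L_w = 333×10³/730 = 456.2 N/mm.
Moment M = P × e = 333×10³ × 110 = 36630000 N·mm; bending f_b = M/S = 824.8 N/mm.
f_max = √(f_v² + f_b²) = √(456.2² + 824.8²) = 942.6 N/mm.
φr_n = 0.75 × 0.6 × 550 × (0.707 × 12) = 2100 N/mm → adequate.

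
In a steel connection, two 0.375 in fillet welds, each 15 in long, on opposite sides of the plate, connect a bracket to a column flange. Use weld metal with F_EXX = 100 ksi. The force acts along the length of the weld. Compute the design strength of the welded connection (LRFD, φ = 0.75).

Effective throat t_e = 0.707 × 0.375 = 0.2651 in.
Total length L = 30 in; A_we = 0.2651 × 30 = 7.954 in².
F_nw = 0.6 F_EXX = 0.6 × 100 = 60 ksi.
φR_n = 0.75 × 60 × 7.954 = 357.9 kip.

φR_n ≈ 358 kip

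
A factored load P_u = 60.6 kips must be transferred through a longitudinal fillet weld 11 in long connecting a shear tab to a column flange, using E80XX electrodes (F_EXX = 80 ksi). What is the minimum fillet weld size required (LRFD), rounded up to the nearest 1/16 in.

w = 1/4 in

Total weld length L = 11 in.
Required throat t_e = P_u / (φ × 0.6 F_EXX × L) = 60.6 / (0.75 × 0.6 × 80 × 11) = 0.153 in.
Required leg w = t_e / 0.707 = 0.2165 in → use 1/4 in.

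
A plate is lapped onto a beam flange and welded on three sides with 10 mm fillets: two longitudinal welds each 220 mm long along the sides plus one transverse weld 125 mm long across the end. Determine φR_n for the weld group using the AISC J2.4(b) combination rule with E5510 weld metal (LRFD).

φR_n ≈ 989 kN

E55XX → F_EXX = 550 MPa.
t_e = 0.707 × 10 = 7.07 mm.
R_nwl = 0.6 × 550 × 7.07 × 440 × 10⁻³ = 1027 kN (longitudinal, 2 welds).
R_nwt = 0.6 × 550 × 7.07 × 125 × 10⁻³ = 291.6 kN (transverse, base value).
(i) R_nwl + R_nwt = 1318 kN; (ii) 0.85 R_nwl + 1.5 R_nwt = 1310 kN.
R_n = max = 1318 kN [governs: (i)]; φR_n = 988.7 kN.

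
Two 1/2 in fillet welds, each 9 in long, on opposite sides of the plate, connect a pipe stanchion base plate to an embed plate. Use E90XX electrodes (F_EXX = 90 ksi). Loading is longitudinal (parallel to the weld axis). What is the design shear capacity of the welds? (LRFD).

φR_n ≈ 258 kip

Effective throat t_e = 0.707 × 0.5 = 0.3535 in.
Total length L = 18 in; A_we = 0.3535 × 18 = 6.363 in².
F_nw = 0.6 F_EXX = 0.6 × 90 = 54 ksi.
φR_n = 0.75 × 54 × 6.363 = 257.7 kip.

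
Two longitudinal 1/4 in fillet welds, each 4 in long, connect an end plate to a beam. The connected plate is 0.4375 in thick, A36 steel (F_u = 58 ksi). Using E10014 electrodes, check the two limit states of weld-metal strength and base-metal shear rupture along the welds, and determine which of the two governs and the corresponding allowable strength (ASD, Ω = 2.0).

E100XX → F_EXX = 100 ksi.
t_e = 0.707 × 0.25 = 0.1767 in; L = 8 in.
Weld metal: R_n/Ω = (1/2.0) × 0.6 × 100 × 0.1767 × 8 = 42.42 kip.
Base metal (shear rupture): R_n/Ω = (1/2.0) × 0.6 × 58 × 0.4375 × 8 = 60.9 kip.
Governing: weld metal.

R_n/Ω ≈ 42.4 kip (weld metal governs)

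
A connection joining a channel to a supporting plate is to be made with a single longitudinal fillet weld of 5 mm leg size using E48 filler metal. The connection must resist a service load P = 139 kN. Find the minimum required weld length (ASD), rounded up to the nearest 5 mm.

E48XX → F_EXX = 480 MPa.
Throat t_e = 0.707 × 5 = 3.535 mm.
r_n/Ω = (0.6 × 480 × 3.535) / 2.0 = 509 N/mm = 0.509 kN/mm.
L_req = P / (r_n/Ω) = 139 / 0.509 = 273.1 mm total.
Round up → use L = 275 mm.

L = 275 mm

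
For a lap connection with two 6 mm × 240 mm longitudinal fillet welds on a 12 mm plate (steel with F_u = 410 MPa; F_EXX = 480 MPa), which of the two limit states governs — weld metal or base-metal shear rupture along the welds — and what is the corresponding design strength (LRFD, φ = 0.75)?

t_e = 0.707 × 6 = 4.242 mm; L = 480 mm.
Weld metal: φR_n = 0.75 × 0.6 × 480 × 4.242 × 480 × 10⁻³ = 439.8 kN.
Base metal (shear rupture): φR_n = 0.75 × 0.6 × 410 × 12 × 480 × 10⁻³ = 1063 kN.
Governing: weld metal.

φR_n ≈ 440 kN (weld metal governs)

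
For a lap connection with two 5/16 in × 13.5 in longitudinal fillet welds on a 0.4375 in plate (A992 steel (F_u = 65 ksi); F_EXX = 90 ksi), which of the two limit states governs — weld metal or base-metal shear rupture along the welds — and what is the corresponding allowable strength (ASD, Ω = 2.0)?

R_n/Ω ≈ 161 kips (weld metal governs)

t_e = 0.707 × 0.3125 = 0.2209 in; L = 27 in.
Weld metal: R_n/Ω = (1/2.0) × 0.6 × 90 × 0.2209 × 27 = 161.1 kips.
Base metal (shear rupture): R_n/Ω = (1/2.0) × 0.6 × 65 × 0.4375 × 27 = 230.3 kips.
Governing: weld metal.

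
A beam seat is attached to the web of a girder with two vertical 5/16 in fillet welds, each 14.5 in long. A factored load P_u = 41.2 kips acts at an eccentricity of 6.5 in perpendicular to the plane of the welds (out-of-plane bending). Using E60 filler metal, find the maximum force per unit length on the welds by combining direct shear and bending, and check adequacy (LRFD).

f_max ≈ 4.08 kip/in; adequate

E60XX → F_EXX = 60 ksi.
L_w = 2 × 14.5 = 29 in; section modulus (unit throat) S = 2 × L²/6 = 70.08 in².
Direct shear f_v = P/L_w = 41.2/29 = 1.421 kip/in.
Moment M = P × e = 41.2 × 6.5 = 267.8 kip·in; bending f_b = M/S = 3.821 kip/in.
f_max = √(f_v² + f_b²) = √(1.421² + 3.821²) = 4.077 kip/in.
φr_n = 0.75 × 0.6 × 60 × (0.707 × 0.3125) = 5.965 kip/in → adequate.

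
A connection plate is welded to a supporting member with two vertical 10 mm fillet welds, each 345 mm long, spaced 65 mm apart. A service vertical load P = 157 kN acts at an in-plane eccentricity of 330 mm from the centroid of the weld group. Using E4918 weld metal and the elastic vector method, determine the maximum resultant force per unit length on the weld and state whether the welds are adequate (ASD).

E49XX → F_EXX = 490 MPa.
Total weld length L_w = 690 mm. Treat welds as unit-width lines.
Polar moment about centroid: J = 2[d³/12 + d(b/2)²] = 2[345³/12 + 345×32.5²] = 7573000 mm³.
Direct shear f_v = P/L_w = 157×10³ / 690 = 227.5 N/mm (vertical).
Torsion M = P·e = 157×10³ × 330 = 51810000 N·mm.
Critical point at (x, y) = (32.5, 172.5) from centroid. f_tx = M·y/J = 1180 N/mm; f_ty = M·x/J = 222.4 N/mm.
Resultant f_max = √[f_tx² + (f_v + f_ty)²] = √[1180² + (227.5 + 222.4)²] = 1263 N/mm.
Capacity per unit length: r_n/Ω = (1/2.0) × 0.6 × 490 × (0.707 × 10) = 1039 N/mm.
1263 > 1039 → NOT adequate.

f_max ≈ 1260 N/mm; NOT adequate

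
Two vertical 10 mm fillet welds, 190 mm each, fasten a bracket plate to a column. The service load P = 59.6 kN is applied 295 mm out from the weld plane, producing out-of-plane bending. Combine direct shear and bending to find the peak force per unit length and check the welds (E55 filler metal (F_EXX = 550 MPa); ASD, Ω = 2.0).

f_max ≈ 1470 N/mm; NOT adequate

L_w = 2 × 190 = 380 mm; section modulus (unit throat) S = 2 × L²/6 = 12030 mm².
Direct shear f_v = P/L_w = 59.6×10³/380 = 156.8 N/mm.
Moment M = P × e = 59.6×10³ × 295 = 17582000 N·mm; bending f_b = M/S = 1461 N/mm.
f_max = √(f_v² + f_b²) = √(156.8² + 1461²) = 1470 N/mm.
r_n/Ω = (1/2.0) × 0.6 × 550 × (0.707 × 10) = 1167 N/mm → NOT adequate.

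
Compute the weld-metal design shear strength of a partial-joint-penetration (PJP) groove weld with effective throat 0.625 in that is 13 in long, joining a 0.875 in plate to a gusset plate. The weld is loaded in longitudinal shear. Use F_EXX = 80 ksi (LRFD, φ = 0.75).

Effective throat (given) t_e = 0.625 in.
A_we = 0.625 × 13 = 8.125 in².
F_nw = 0.6 F_EXX = 48 ksi.
φR_n = 0.75 × 48 × 8.125 = 292.5 kips.

φR_n ≈ 292 kips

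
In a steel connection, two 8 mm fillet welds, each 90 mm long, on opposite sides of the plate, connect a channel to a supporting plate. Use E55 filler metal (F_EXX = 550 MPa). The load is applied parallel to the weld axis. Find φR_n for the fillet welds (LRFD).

φR_n ≈ 252 kN

Effective throat t_e = 0.707 × 8 = 5.656 mm.
Total length L = 180 mm; A_we = 5.656 × 180 = 1018 mm².
F_nw = 0.6 F_EXX = 0.6 × 550 = 330 MPa.
φR_n = 0.75 × 330 × 1018 × 10⁻³ = 252 kN.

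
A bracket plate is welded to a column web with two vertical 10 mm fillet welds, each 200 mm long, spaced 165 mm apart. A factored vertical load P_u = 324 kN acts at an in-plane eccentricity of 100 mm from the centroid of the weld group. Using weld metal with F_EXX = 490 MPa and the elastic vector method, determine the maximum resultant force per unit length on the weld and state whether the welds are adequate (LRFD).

f_max ≈ 1670 N/mm; NOT adequate

Total weld length L_w = 400 mm. Treat welds as unit-width lines.
Polar moment about centroid: J = 2[d³/12 + d(b/2)²] = 2[200³/12 + 200×82.5²] = 4056000 mm³.
Direct shear f_v = P/L_w = 324×10³ / 400 = 810 N/mm (vertical).
Torsion M = P·e = 324×10³ × 100 = 32400000 N·mm.
Critical point at (x, y) = (82.5, 100) from centroid. f_tx = M·y/J = 798.8 N/mm; f_ty = M·x/J = 659.1 N/mm.
Resultant f_max = √[f_tx² + (f_v + f_ty)²] = √[798.8² + (810 + 659.1)²] = 1672 N/mm.
Capacity per unit length: φr_n = 0.75 × 0.6 × 490 × (0.707 × 10) = 1559 N/mm.
1672 > 1559 → NOT adequate.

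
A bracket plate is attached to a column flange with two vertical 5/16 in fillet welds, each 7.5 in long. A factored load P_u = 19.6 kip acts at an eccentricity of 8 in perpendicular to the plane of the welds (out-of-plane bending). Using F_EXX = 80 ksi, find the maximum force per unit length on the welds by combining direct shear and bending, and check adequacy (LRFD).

L_w = 2 × 7.5 = 15 in; section modulus (unit throat) S = 2 × L²/6 = 18.75 in².
Direct shear f_v = P/L_w = 19.6/15 = 1.307 kip/in.
Moment M = P × e = 19.6 × 8 = 156.8 kip·in; bending f_b = M/S = 8.363 kip/in.
f_max = √(f_v² + f_b²) = √(1.307² + 8.363²) = 8.464 kip/in.
φr_n = 0.75 × 0.6 × 80 × (0.707 × 0.3125) = 7.954 kip/in → NOT adequate.

f_max ≈ 8.46 kip/in; NOT adequate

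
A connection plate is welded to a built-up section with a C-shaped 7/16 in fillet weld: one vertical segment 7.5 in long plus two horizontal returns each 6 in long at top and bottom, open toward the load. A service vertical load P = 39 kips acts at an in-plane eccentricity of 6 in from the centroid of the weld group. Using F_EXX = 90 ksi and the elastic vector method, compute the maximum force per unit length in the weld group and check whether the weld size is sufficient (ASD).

f_max ≈ 6.28 kip/in; adequate

Total weld length L_w = 19.5 in. Treat welds as unit-width lines.
Centroid: x̄ = 2×6×3 / 19.5 = 1.846 in from the vertical weld.
Polar moment about centroid: J = I_x + I_y = [7.5³/12 + 2×6×3.75²] + [7.5×1.846² + 2(6³/12 + 6×1.154²)] = 281.4 in³.
Direct shear f_v = P/L_w = 39 / 19.5 = 2 kip/in (vertical).
Torsion M = P·e = 39 × 6 = 234 kip·in.
Critical point at (x, y) = (4.154, 3.75) from centroid. f_tx = M·y/J = 3.118 kip/in; f_ty = M·x/J = 3.454 kip/in.
Resultant f_max = √[f_tx² + (f_v + f_ty)²] = √[3.118² + (2 + 3.454)²] = 6.282 kip/in.
Capacity per unit length: r_n/Ω = (1/2.0) × 0.6 × 90 × (0.707 × 0.4375) = 8.351 kip/in.
6.282 ≤ 8.351 → adequate.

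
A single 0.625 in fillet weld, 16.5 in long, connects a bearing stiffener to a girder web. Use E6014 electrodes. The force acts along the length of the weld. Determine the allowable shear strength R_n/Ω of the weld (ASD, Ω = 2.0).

E60XX → F_EXX = 60 ksi.
Effective throat t_e = 0.707 × 0.625 = 0.4419 in.
Total length L = 16.5 in; A_we = 0.4419 × 16.5 = 7.291 in².
F_nw = 0.6 F_EXX = 0.6 × 60 = 36 ksi.
R_n = 36 × 7.291 = 262.5 kips; R_n/Ω = 262.5/2.0 = 131.2 kips.

R_n/Ω ≈ 131 kips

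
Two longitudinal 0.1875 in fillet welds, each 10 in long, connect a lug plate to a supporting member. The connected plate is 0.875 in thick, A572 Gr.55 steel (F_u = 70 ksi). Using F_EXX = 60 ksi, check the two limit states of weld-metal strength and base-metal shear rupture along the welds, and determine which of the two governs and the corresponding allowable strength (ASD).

t_e = 0.707 × 0.1875 = 0.1326 in; L = 20 in.
Weld metal: R_n/Ω = (1/2.0) × 0.6 × 60 × 0.1326 × 20 = 47.72 kip.
Base metal (shear rupture): R_n/Ω = (1/2.0) × 0.6 × 70 × 0.875 × 20 = 367.5 kip.
Governing: weld metal.

R_n/Ω ≈ 47.7 kip (weld metal governs)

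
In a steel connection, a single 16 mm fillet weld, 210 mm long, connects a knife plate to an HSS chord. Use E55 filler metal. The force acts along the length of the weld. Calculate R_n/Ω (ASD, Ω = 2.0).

R_n/Ω ≈ 392 kN

E55XX → F_EXX = 550 MPa.
Effective throat t_e = 0.707 × 16 = 11.31 mm.
Total length L = 210 mm; A_we = 11.31 × 210 = 2376 mm².
F_nw = 0.6 F_EXX = 0.6 × 550 = 330 MPa.
R_n = 330 × 2376 × 10⁻³ = 783.9 kN; R_n/Ω = 783.9/2.0 = 392 kN.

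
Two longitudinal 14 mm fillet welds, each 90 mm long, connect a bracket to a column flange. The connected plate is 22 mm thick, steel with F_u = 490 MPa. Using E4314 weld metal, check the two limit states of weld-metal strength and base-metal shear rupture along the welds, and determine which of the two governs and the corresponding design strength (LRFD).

φR_n ≈ 345 kN (weld metal governs)

E43XX → F_EXX = 430 MPa.
t_e = 0.707 × 14 = 9.898 mm; L = 180 mm.
Weld metal: φR_n = 0.75 × 0.6 × 430 × 9.898 × 180 × 10⁻³ = 344.7 kN.
Base metal (shear rupture): φR_n = 0.75 × 0.6 × 490 × 22 × 180 × 10⁻³ = 873.2 kN.
Governing: weld metal.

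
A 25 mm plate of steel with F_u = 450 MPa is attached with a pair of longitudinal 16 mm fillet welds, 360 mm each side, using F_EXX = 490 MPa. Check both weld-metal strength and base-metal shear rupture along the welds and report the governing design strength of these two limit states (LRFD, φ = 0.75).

φR_n ≈ 1800 kN (weld metal governs)

t_e = 0.707 × 16 = 11.31 mm; L = 720 mm.
Weld metal: φR_n = 0.75 × 0.6 × 490 × 11.31 × 720 × 10⁻³ = 1796 kN.
Base metal (shear rupture): φR_n = 0.75 × 0.6 × 450 × 25 × 720 × 10⁻³ = 3645 kN.
Governing: weld metal.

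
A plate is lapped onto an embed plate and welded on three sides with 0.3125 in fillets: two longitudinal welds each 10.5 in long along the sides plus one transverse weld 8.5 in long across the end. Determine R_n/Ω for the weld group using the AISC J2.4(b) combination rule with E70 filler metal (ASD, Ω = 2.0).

E70XX → F_EXX = 70 ksi.
t_e = 0.707 × 0.3125 = 0.2209 in.
R_nwl = 0.6 × 70 × 0.2209 × 21 = 194.9 kips (longitudinal, 2 welds).
R_nwt = 0.6 × 70 × 0.2209 × 8.5 = 78.87 kips (transverse, base value).
(i) R_nwl + R_nwt = 273.7 kips; (ii) 0.85 R_nwl + 1.5 R_nwt = 283.9 kips.
R_n = max = 283.9 kips [governs: (ii)]; R_n/Ω = 142 kips.

R_n/Ω ≈ 142 kips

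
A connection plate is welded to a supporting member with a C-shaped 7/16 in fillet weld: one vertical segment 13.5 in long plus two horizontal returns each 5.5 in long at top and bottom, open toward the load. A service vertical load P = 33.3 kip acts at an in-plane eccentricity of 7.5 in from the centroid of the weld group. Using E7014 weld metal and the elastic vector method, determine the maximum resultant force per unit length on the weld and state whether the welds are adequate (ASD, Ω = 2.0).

E70XX → F_EXX = 70 ksi.
Total weld length L_w = 24.5 in. Treat welds as unit-width lines.
Centroid: x̄ = 2×5.5×2.75 / 24.5 = 1.235 in from the vertical weld.
Polar moment about centroid: J = I_x + I_y = [13.5³/12 + 2×5.5×6.75²] + [13.5×1.235² + 2(5.5³/12 + 5.5×1.515²)] = 779.8 in³.
Direct shear f_v = P/L_w = 33.3 / 24.5 = 1.359 kip/in (vertical).
Torsion M = P·e = 33.3 × 7.5 = 249.75 kip·in.
Critical point at (x, y) = (4.265, 6.75) from centroid. f_tx = M·y/J = 2.162 kip/in; f_ty = M·x/J = 1.366 kip/in.
Resultant f_max = √[f_tx² + (f_v + f_ty)²] = √[2.162² + (1.359 + 1.366)²] = 3.479 kip/in.
Capacity per unit length: r_n/Ω = (1/2.0) × 0.6 × 70 × (0.707 × 0.4375) = 6.496 kip/in.
3.479 ≤ 6.496 → adequate.

f_max ≈ 3.48 kip/in; adequate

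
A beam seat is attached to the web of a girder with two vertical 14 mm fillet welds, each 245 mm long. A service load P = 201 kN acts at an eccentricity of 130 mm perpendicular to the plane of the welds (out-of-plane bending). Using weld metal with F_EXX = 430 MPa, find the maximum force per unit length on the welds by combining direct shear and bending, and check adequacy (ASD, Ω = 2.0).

f_max ≈ 1370 N/mm; NOT adequate

L_w = 2 × 245 = 490 mm; section modulus (unit throat) S = 2 × L²/6 = 20010 mm².
Direct shear f_v = P/L_w = 201×10³/490 = 410.2 N/mm.
Moment M = P × e = 201×10³ × 130 = 26130000 N·mm; bending f_b = M/S = 1306 N/mm.
f_max = √(f_v² + f_b²) = √(410.2² + 1306²) = 1369 N/mm.
r_n/Ω = (1/2.0) × 0.6 × 430 × (0.707 × 14) = 1277 N/mm → NOT adequate.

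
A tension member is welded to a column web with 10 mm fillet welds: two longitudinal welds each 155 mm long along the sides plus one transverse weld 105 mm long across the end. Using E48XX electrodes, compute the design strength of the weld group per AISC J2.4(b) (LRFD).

E48XX → F_EXX = 480 MPa.
t_e = 0.707 × 10 = 7.07 mm.
R_nwl = 0.6 × 480 × 7.07 × 310 × 10⁻³ = 631.2 kN (longitudinal, 2 welds).
R_nwt = 0.6 × 480 × 7.07 × 105 × 10⁻³ = 213.8 kN (transverse, base value).
(i) R_nwl + R_nwt = 845 kN; (ii) 0.85 R_nwl + 1.5 R_nwt = 857.2 kN.
R_n = max = 857.2 kN [governs: (ii)]; φR_n = 642.9 kN.

φR_n ≈ 643 kN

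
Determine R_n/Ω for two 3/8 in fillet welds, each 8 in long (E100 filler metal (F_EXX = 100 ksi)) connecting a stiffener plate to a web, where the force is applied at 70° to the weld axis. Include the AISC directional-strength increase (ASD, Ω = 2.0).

t_e = 0.707 × 0.375 = 0.2651 in; A_we = 0.2651 × 16 = 4.242 in².
Directional factor: 1.0 + 0.5 sin^1.5(70°) = 1.455.
F_nw = 0.6 × 100 × 1.455 = 87.33 ksi.
R_n/Ω = (87.33 × 4.242) / 2.0 = 185.2 kip.

R_n/Ω ≈ 185 kip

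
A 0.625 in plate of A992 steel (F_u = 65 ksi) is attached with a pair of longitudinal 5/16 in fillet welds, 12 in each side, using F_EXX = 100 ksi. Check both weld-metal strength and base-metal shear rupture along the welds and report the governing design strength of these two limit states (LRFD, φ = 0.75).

t_e = 0.707 × 0.3125 = 0.2209 in; L = 24 in.
Weld metal: φR_n = 0.75 × 0.6 × 100 × 0.2209 × 24 = 238.6 kips.
Base metal (shear rupture): φR_n = 0.75 × 0.6 × 65 × 0.625 × 24 = 438.8 kips.
Governing: weld metal.

φR_n ≈ 239 kips (weld metal governs)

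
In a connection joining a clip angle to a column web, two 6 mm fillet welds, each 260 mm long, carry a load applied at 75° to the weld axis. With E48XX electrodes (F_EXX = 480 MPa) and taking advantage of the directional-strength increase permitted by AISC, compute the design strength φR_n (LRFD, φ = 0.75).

t_e = 0.707 × 6 = 4.242 mm; A_we = 4.242 × 520 = 2206 mm².
Directional factor: 1.0 + 0.5 sin^1.5(75°) = 1.475.
F_nw = 0.6 × 480 × 1.475 = 424.7 MPa.
φR_n = 0.75 × 424.7 × 2206 × 10⁻³ = 702.6 kN.

φR_n ≈ 703 kN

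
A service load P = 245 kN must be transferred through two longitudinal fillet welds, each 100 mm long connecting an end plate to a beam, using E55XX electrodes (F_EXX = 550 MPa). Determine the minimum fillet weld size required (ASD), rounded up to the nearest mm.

w = 11 mm

Total weld length L = 200 mm.
Required throat t_e = P × Ω / (0.6 F_EXX × L) = 245 × 2.0 / (0.6 × 550 × 200 × 10⁻³) = 7.424 mm.
Required leg w = t_e / 0.707 = 10.5 mm → use 11 mm.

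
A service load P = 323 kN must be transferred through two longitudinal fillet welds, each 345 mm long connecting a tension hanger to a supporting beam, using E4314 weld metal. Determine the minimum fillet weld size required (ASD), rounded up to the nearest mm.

w = 6 mm

E43XX → F_EXX = 430 MPa.
Total weld length L = 690 mm.
Required throat t_e = P × Ω / (0.6 F_EXX × L) = 323 × 2.0 / (0.6 × 430 × 690 × 10⁻³) = 3.629 mm.
Required leg w = t_e / 0.707 = 5.133 mm → use 6 mm.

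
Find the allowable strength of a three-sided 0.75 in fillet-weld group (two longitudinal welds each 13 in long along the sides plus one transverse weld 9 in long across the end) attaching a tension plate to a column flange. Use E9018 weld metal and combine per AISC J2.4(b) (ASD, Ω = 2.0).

E90XX → F_EXX = 90 ksi.
t_e = 0.707 × 0.75 = 0.5302 in.
R_nwl = 0.6 × 90 × 0.5302 × 26 = 744.5 kip (longitudinal, 2 welds).
R_nwt = 0.6 × 90 × 0.5302 × 9 = 257.7 kip (transverse, base value).
(i) R_nwl + R_nwt = 1002 kip; (ii) 0.85 R_nwl + 1.5 R_nwt = 1019 kip.
R_n = max = 1019 kip [governs: (ii)]; R_n/Ω = 509.7 kip.

R_n/Ω ≈ 510 kip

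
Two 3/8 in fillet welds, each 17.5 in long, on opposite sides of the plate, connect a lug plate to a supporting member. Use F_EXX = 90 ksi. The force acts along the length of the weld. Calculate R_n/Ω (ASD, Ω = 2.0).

Effective throat t_e = 0.707 × 0.375 = 0.2651 in.
Total length L = 35 in; A_we = 0.2651 × 35 = 9.279 in².
F_nw = 0.6 F_EXX = 0.6 × 90 = 54 ksi.
R_n = 54 × 9.279 = 501.1 kips; R_n/Ω = 501.1/2.0 = 250.5 kips.

R_n/Ω ≈ 251 kips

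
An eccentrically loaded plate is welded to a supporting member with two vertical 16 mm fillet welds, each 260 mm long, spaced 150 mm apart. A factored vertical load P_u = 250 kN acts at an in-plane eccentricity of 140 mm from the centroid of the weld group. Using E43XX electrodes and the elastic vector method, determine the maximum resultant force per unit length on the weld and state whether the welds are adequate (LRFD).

E43XX → F_EXX = 430 MPa.
Total weld length L_w = 520 mm. Treat welds as unit-width lines.
Polar moment about centroid: J = 2[d³/12 + d(b/2)²] = 2[260³/12 + 260×75²] = 5854000 mm³.
Direct shear f_v = P/L_w = 250×10³ / 520 = 480.8 N/mm (vertical).
Torsion M = P·e = 250×10³ × 140 = 35000000 N·mm.
Critical point at (x, y) = (75, 130) from centroid. f_tx = M·y/J = 777.2 N/mm; f_ty = M·x/J = 448.4 N/mm.
Resultant f_max = √[f_tx² + (f_v + f_ty)²] = √[777.2² + (480.8 + 448.4)²] = 1211 N/mm.
Capacity per unit length: φr_n = 0.75 × 0.6 × 430 × (0.707 × 16) = 2189 N/mm.
1211 ≤ 2189 → adequate.

f_max ≈ 1210 N/mm; adequate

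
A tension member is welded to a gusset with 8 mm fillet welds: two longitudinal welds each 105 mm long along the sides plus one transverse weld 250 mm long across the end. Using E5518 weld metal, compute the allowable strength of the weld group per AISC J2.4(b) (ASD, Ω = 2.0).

E55XX → F_EXX = 550 MPa.
t_e = 0.707 × 8 = 5.656 mm.
R_nwl = 0.6 × 550 × 5.656 × 210 × 10⁻³ = 392 kN (longitudinal, 2 welds).
R_nwt = 0.6 × 550 × 5.656 × 250 × 10⁻³ = 466.6 kN (transverse, base value).
(i) R_nwl + R_nwt = 858.6 kN; (ii) 0.85 R_nwl + 1.5 R_nwt = 1033 kN.
R_n = max = 1033 kN [governs: (ii)]; R_n/Ω = 516.5 kN.

R_n/Ω ≈ 517 kN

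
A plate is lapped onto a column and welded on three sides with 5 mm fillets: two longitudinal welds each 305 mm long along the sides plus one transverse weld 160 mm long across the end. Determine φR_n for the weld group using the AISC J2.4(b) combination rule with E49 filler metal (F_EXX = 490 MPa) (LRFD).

φR_n ≈ 600 kN

t_e = 0.707 × 5 = 3.535 mm.
R_nwl = 0.6 × 490 × 3.535 × 610 × 10⁻³ = 634 kN (longitudinal, 2 welds).
R_nwt = 0.6 × 490 × 3.535 × 160 × 10⁻³ = 166.3 kN (transverse, base value).
(i) R_nwl + R_nwt = 800.3 kN; (ii) 0.85 R_nwl + 1.5 R_nwt = 788.3 kN.
R_n = max = 800.3 kN [governs: (i)]; φR_n = 600.2 kN.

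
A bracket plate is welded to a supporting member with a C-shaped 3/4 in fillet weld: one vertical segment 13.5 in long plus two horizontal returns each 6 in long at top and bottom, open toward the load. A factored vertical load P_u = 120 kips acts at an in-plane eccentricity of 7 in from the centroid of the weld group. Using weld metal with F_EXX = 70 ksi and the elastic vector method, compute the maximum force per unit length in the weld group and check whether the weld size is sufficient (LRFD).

Total weld length L_w = 25.5 in. Treat welds as unit-width lines.
Centroid: x̄ = 2×6×3 / 25.5 = 1.412 in from the vertical weld.
Polar moment about centroid: J = I_x + I_y = [13.5³/12 + 2×6×6.75²] + [13.5×1.412² + 2(6³/12 + 6×1.588²)] = 845 in³.
Direct shear f_v = P/L_w = 120 / 25.5 = 4.706 kip/in (vertical).
Torsion M = P·e = 120 × 7 = 840 kip·in.
Critical point at (x, y) = (4.588, 6.75) from centroid. f_tx = M·y/J = 6.71 kip/in; f_ty = M·x/J = 4.561 kip/in.
Resultant f_max = √[f_tx² + (f_v + f_ty)²] = √[6.71² + (4.706 + 4.561)²] = 11.44 kip/in.
Capacity per unit length: φr_n = 0.75 × 0.6 × 70 × (0.707 × 0.75) = 16.7 kip/in.
11.44 ≤ 16.7 → adequate.

f_max ≈ 11.4 kip/in; adequate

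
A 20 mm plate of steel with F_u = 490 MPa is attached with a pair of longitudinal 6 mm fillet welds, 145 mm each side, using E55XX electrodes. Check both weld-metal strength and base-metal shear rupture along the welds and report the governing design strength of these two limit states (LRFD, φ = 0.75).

E55XX → F_EXX = 550 MPa.
t_e = 0.707 × 6 = 4.242 mm; L = 290 mm.
Weld metal: φR_n = 0.75 × 0.6 × 550 × 4.242 × 290 × 10⁻³ = 304.5 kN.
Base metal (shear rupture): φR_n = 0.75 × 0.6 × 490 × 20 × 290 × 10⁻³ = 1279 kN.
Governing: weld metal.

φR_n ≈ 304 kN (weld metal governs)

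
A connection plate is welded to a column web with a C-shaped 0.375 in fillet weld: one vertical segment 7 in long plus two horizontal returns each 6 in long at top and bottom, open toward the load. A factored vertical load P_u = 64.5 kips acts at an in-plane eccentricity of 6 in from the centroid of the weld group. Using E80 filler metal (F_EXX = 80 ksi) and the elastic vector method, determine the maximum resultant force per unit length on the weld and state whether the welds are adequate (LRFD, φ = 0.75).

Total weld length L_w = 19 in. Treat welds as unit-width lines.
Centroid: x̄ = 2×6×3 / 19 = 1.895 in from the vertical weld.
Polar moment about centroid: J = I_x + I_y = [7³/12 + 2×6×3.5²] + [7×1.895² + 2(6³/12 + 6×1.105²)] = 251.4 in³.
Direct shear f_v = P/L_w = 64.5 / 19 = 3.395 kip/in (vertical).
Torsion M = P·e = 64.5 × 6 = 387 kip·in.
Critical point at (x, y) = (4.105, 3.5) from centroid. f_tx = M·y/J = 5.388 kip/in; f_ty = M·x/J = 6.32 kip/in.
Resultant f_max = √[f_tx² + (f_v + f_ty)²] = √[5.388² + (3.395 + 6.32)²] = 11.11 kip/in.
Capacity per unit length: φr_n = 0.75 × 0.6 × 80 × (0.707 × 0.375) = 9.544 kip/in.
11.11 > 9.544 → NOT adequate.

f_max ≈ 11.1 kip/in; NOT adequate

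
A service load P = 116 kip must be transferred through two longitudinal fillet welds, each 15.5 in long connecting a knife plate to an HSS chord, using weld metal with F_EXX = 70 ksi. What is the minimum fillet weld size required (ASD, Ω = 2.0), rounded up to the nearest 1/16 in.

w = 5/16 in

Total weld length L = 31 in.
Required throat t_e = P × Ω / (0.6 F_EXX × L) = 116 × 2.0 / (0.6 × 70 × 31) = 0.1782 in.
Required leg w = t_e / 0.707 = 0.252 in → use 5/16 in.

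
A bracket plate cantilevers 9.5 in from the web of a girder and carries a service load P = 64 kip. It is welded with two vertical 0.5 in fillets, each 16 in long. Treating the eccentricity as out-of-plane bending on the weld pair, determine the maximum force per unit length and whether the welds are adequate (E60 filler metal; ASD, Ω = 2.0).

f_max ≈ 7.4 kip/in; NOT adequate

E60XX → F_EXX = 60 ksi.
L_w = 2 × 16 = 32 in; section modulus (unit throat) S = 2 × L²/6 = 85.33 in².
Direct shear f_v = P/L_w = 64/32 = 2 kip/in.
Moment M = P × e = 64 × 9.5 = 608 kip·in; bending f_b = M/S = 7.125 kip/in.
f_max = √(f_v² + f_b²) = √(2² + 7.125²) = 7.4 kip/in.
r_n/Ω = (1/2.0) × 0.6 × 60 × (0.707 × 0.5) = 6.363 kip/in → NOT adequate.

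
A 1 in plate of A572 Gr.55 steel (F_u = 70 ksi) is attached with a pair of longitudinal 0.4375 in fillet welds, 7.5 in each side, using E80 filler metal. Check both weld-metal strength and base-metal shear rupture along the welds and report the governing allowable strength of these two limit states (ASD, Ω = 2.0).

E80XX → F_EXX = 80 ksi.
t_e = 0.707 × 0.4375 = 0.3093 in; L = 15 in.
Weld metal: R_n/Ω = (1/2.0) × 0.6 × 80 × 0.3093 × 15 = 111.4 kip.
Base metal (shear rupture): R_n/Ω = (1/2.0) × 0.6 × 70 × 1 × 15 = 315 kip.
Governing: weld metal.

R_n/Ω ≈ 111 kip (weld metal governs)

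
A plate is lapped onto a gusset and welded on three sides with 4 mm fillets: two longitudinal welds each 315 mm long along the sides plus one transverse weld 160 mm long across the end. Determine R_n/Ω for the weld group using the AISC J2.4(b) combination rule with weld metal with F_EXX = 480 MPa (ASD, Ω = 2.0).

t_e = 0.707 × 4 = 2.828 mm.
R_nwl = 0.6 × 480 × 2.828 × 630 × 10⁻³ = 513.1 kN (longitudinal, 2 welds).
R_nwt = 0.6 × 480 × 2.828 × 160 × 10⁻³ = 130.3 kN (transverse, base value).
(i) R_nwl + R_nwt = 643.4 kN; (ii) 0.85 R_nwl + 1.5 R_nwt = 631.6 kN.
R_n = max = 643.4 kN [governs: (i)]; R_n/Ω = 321.7 kN.

R_n/Ω ≈ 322 kN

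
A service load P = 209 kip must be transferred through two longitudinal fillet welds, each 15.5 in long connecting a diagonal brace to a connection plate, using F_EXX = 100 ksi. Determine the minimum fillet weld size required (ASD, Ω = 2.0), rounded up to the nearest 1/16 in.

w = 3/8 in

Total weld length L = 31 in.
Required throat t_e = P × Ω / (0.6 F_EXX × L) = 209 × 2.0 / (0.6 × 100 × 31) = 0.2247 in.
Required leg w = t_e / 0.707 = 0.3179 in → use 3/8 in.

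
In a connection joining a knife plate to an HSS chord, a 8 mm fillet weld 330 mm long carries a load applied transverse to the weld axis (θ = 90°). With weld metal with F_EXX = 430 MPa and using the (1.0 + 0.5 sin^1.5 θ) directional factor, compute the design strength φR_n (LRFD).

t_e = 0.707 × 8 = 5.656 mm; A_we = 5.656 × 330 = 1866 mm².
Directional factor: 1.0 + 0.5 sin^1.5(90°) = 1.5.
F_nw = 0.6 × 430 × 1.5 = 387 MPa.
φR_n = 0.75 × 387 × 1866 × 10⁻³ = 541.7 kN.

φR_n ≈ 542 kN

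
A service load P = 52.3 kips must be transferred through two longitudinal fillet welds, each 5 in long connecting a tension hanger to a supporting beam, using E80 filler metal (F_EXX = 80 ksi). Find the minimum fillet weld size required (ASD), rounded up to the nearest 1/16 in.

w = 5/16 in

Total weld length L = 10 in.
Required throat t_e = P × Ω / (0.6 F_EXX × L) = 52.3 × 2.0 / (0.6 × 80 × 10) = 0.2179 in.
Required leg w = t_e / 0.707 = 0.3082 in → use 5/16 in.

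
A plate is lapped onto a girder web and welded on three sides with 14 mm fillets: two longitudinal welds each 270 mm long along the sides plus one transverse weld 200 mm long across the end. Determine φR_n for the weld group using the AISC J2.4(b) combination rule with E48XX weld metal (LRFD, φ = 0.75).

E48XX → F_EXX = 480 MPa.
t_e = 0.707 × 14 = 9.898 mm.
R_nwl = 0.6 × 480 × 9.898 × 540 × 10⁻³ = 1539 kN (longitudinal, 2 welds).
R_nwt = 0.6 × 480 × 9.898 × 200 × 10⁻³ = 570.1 kN (transverse, base value).
(i) R_nwl + R_nwt = 2109 kN; (ii) 0.85 R_nwl + 1.5 R_nwt = 2164 kN.
R_n = max = 2164 kN [governs: (ii)]; φR_n = 1623 kN.

φR_n ≈ 1620 kN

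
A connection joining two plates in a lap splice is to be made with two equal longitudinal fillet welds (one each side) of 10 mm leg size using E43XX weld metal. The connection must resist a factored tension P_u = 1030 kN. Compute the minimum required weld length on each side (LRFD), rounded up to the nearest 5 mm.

L = 380 mm on each side

E43XX → F_EXX = 430 MPa.
Throat t_e = 0.707 × 10 = 7.07 mm.
φr_n = 0.75 × 0.6 × 430 × 7.07 × 10⁻³ = 1.368 kN/mm.
L_req = P_u / φr_n = 1030 / 1.368 = 752.9 mm total.
Per side: 752.9 / 2 = 376.4 mm.
Round up → use L = 380 mm on each side.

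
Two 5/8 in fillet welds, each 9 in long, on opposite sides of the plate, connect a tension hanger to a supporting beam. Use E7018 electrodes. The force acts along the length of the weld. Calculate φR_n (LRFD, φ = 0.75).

φR_n ≈ 251 kips

E70XX → F_EXX = 70 ksi.
Effective throat t_e = 0.707 × 0.625 = 0.4419 in.
Total length L = 18 in; A_we = 0.4419 × 18 = 7.954 in².
F_nw = 0.6 F_EXX = 0.6 × 70 = 42 ksi.
φR_n = 0.75 × 42 × 7.954 = 250.5 kips.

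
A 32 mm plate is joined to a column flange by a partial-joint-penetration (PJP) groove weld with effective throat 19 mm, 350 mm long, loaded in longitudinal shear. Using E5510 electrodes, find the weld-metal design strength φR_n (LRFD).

φR_n ≈ 1650 kN

E55XX → F_EXX = 550 MPa.
Effective throat (given) t_e = 19 mm.
A_we = 19 × 350 = 6650 mm².
F_nw = 0.6 F_EXX = 330 MPa.
φR_n = 0.75 × 330 × 6650 × 10⁻³ = 1646 kN.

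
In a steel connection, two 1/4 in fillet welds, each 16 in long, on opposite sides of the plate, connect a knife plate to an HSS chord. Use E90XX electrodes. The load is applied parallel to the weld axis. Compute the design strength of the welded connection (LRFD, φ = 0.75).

E90XX → F_EXX = 90 ksi.
Effective throat t_e = 0.707 × 0.25 = 0.1767 in.
Total length L = 32 in; A_we = 0.1767 × 32 = 5.656 in².
F_nw = 0.6 F_EXX = 0.6 × 90 = 54 ksi.
φR_n = 0.75 × 54 × 5.656 = 229.1 kips.

φR_n ≈ 229 kips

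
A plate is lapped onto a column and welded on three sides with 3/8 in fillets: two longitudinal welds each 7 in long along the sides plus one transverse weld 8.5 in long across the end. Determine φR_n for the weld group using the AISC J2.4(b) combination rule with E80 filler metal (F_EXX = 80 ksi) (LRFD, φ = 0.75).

φR_n ≈ 235 kips

t_e = 0.707 × 0.375 = 0.2651 in.
R_nwl = 0.6 × 80 × 0.2651 × 14 = 178.2 kips (longitudinal, 2 welds).
R_nwt = 0.6 × 80 × 0.2651 × 8.5 = 108.2 kips (transverse, base value).
(i) R_nwl + R_nwt = 286.3 kips; (ii) 0.85 R_nwl + 1.5 R_nwt = 313.7 kips.
R_n = max = 313.7 kips [governs: (ii)]; φR_n = 235.3 kips.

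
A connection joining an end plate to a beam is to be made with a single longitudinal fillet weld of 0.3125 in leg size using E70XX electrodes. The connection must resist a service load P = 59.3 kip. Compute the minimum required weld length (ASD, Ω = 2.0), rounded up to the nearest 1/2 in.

E70XX → F_EXX = 70 ksi.
Throat t_e = 0.707 × 0.3125 = 0.2209 in.
r_n/Ω = (0.6 × 70 × 0.2209) / 2.0 = 4.64 kip/in.
L_req = P / (r_n/Ω) = 59.3 / 4.64 = 12.78 in total.
Round up → use L = 13 in.

L = 13 in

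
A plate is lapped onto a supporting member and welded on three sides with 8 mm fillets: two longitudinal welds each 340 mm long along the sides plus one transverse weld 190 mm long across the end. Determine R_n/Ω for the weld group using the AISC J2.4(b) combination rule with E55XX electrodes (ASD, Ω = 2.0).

E55XX → F_EXX = 550 MPa.
t_e = 0.707 × 8 = 5.656 mm.
R_nwl = 0.6 × 550 × 5.656 × 680 × 10⁻³ = 1269 kN (longitudinal, 2 welds).
R_nwt = 0.6 × 550 × 5.656 × 190 × 10⁻³ = 354.6 kN (transverse, base value).
(i) R_nwl + R_nwt = 1624 kN; (ii) 0.85 R_nwl + 1.5 R_nwt = 1611 kN.
R_n = max = 1624 kN [governs: (i)]; R_n/Ω = 811.9 kN.

R_n/Ω ≈ 812 kN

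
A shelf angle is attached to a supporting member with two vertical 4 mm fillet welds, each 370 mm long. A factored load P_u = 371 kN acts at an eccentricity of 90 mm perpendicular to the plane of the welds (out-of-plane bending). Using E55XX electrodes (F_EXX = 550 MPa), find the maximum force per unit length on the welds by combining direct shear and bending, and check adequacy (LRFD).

f_max ≈ 887 N/mm; NOT adequate

L_w = 2 × 370 = 740 mm; section modulus (unit throat) S = 2 × L²/6 = 45630 mm².
Direct shear f_v = P/L_w = 371×10³/740 = 501.4 N/mm.
Moment M = P × e = 371×10³ × 90 = 33390000 N·mm; bending f_b = M/S = 731.7 N/mm.
f_max = √(f_v² + f_b²) = √(501.4² + 731.7²) = 887 N/mm.
φr_n = 0.75 × 0.6 × 550 × (0.707 × 4) = 699.9 N/mm → NOT adequate.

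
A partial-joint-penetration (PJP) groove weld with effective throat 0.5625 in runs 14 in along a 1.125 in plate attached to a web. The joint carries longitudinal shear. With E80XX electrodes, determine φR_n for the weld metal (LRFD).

φR_n ≈ 284 kip

E80XX → F_EXX = 80 ksi.
Effective throat (given) t_e = 0.5625 in.
A_we = 0.5625 × 14 = 7.875 in².
F_nw = 0.6 F_EXX = 48 ksi.
φR_n = 0.75 × 48 × 7.875 = 283.5 kip.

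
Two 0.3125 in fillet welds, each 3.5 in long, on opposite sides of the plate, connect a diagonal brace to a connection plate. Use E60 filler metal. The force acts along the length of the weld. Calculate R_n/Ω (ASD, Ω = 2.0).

R_n/Ω ≈ 27.8 kips

E60XX → F_EXX = 60 ksi.
Effective throat t_e = 0.707 × 0.3125 = 0.2209 in.
Total length L = 7 in; A_we = 0.2209 × 7 = 1.547 in².
F_nw = 0.6 F_EXX = 0.6 × 60 = 36 ksi.
R_n = 36 × 1.547 = 55.68 kips; R_n/Ω = 55.68/2.0 = 27.84 kips.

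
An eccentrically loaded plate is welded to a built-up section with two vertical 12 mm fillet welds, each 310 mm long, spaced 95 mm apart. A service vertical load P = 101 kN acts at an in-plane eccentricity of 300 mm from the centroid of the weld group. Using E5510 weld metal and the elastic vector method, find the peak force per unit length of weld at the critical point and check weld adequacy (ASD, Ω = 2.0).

E55XX → F_EXX = 550 MPa.
Total weld length L_w = 620 mm. Treat welds as unit-width lines.
Polar moment about centroid: J = 2[d³/12 + d(b/2)²] = 2[310³/12 + 310×47.5²] = 6364000 mm³.
Direct shear f_v = P/L_w = 101×10³ / 620 = 162.9 N/mm (vertical).
Torsion M = P·e = 101×10³ × 300 = 30300000 N·mm.
Critical point at (x, y) = (47.5, 155) from centroid. f_tx = M·y/J = 738 N/mm; f_ty = M·x/J = 226.2 N/mm.
Resultant f_max = √[f_tx² + (f_v + f_ty)²] = √[738² + (162.9 + 226.2)²] = 834.2 N/mm.
Capacity per unit length: r_n/Ω = (1/2.0) × 0.6 × 550 × (0.707 × 12) = 1400 N/mm.
834.2 ≤ 1400 → adequate.

f_max ≈ 834 N/mm; adequate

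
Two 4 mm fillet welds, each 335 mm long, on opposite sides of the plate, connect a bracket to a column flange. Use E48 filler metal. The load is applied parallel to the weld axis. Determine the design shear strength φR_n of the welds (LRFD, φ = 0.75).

E48XX → F_EXX = 480 MPa.
Effective throat t_e = 0.707 × 4 = 2.828 mm.
Total length L = 670 mm; A_we = 2.828 × 670 = 1895 mm².
F_nw = 0.6 F_EXX = 0.6 × 480 = 288 MPa.
φR_n = 0.75 × 288 × 1895 × 10⁻³ = 409.3 kN.

φR_n ≈ 409 kN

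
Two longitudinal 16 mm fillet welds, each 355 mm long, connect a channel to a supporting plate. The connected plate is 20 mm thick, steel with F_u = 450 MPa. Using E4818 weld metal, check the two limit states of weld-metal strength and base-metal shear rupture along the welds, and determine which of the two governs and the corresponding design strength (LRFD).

E48XX → F_EXX = 480 MPa.
t_e = 0.707 × 16 = 11.31 mm; L = 710 mm.
Weld metal: φR_n = 0.75 × 0.6 × 480 × 11.31 × 710 × 10⁻³ = 1735 kN.
Base metal (shear rupture): φR_n = 0.75 × 0.6 × 450 × 20 × 710 × 10⁻³ = 2876 kN.
Governing: weld metal.

φR_n ≈ 1730 kN (weld metal governs)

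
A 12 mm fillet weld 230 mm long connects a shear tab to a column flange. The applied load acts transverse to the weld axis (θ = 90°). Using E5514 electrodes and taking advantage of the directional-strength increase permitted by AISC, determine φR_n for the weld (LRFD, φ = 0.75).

E55XX → F_EXX = 550 MPa.
t_e = 0.707 × 12 = 8.484 mm; A_we = 8.484 × 230 = 1951 mm².
Directional factor: 1.0 + 0.5 sin^1.5(90°) = 1.5.
F_nw = 0.6 × 550 × 1.5 = 495 MPa.
φR_n = 0.75 × 495 × 1951 × 10⁻³ = 724.4 kN.

φR_n ≈ 724 kN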